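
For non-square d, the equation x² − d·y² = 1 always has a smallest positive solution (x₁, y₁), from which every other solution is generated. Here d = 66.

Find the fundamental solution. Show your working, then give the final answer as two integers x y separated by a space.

d=66: √d = [8; 8,16] (ℓ=2, even), read p_1/q_1
i=0: a=8 ⇒ p=8, q=1
i=1: a=8 ⇒ p=65, q=8
fundamental: x₁=65, y₁=8  (since 4225 − 66·64 = 1)

65 8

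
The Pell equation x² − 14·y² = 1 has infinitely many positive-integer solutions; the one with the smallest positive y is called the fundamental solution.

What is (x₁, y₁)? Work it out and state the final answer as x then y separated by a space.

15 4

√14 = [3; 1,2,1,6, …], period ℓ=4 (even) → k=3
k=0  a_k=3  p_k/q_k = 3/1
…
k=2  a_k=2  p_k/q_k = 11/3
k=3  a_k=1  p_k/q_k = 15/4
(x₁, y₁) = (15, 4);  15² − 14·4² = 1 ✓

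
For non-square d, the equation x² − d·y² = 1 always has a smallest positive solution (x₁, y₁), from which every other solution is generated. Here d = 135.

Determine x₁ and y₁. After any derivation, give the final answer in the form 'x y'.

√135 → a₀=11, period (1,1,1,1,1,1,1,22); ℓ=8 even so k=7
k=0  a_k=11  p_k/q_k = 11/1
…
k=6  a_k=1  p_k/q_k = 151/13
k=7  a_k=1  p_k/q_k = 244/21
(x₁, y₁) = (244, 21);  244² − 135·21² = 1 ✓

244 21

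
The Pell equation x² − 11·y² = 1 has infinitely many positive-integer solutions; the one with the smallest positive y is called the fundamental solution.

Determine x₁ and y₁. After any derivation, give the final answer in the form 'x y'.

10 3

[3; 3,6] for √11; ℓ=2 ⇒ convergent index 1
i=0: a=3 ⇒ p=3, q=1
i=1: a=3 ⇒ p=10, q=3
(x₁, y₁) = (10, 3);  10² − 11·3² = 1 ✓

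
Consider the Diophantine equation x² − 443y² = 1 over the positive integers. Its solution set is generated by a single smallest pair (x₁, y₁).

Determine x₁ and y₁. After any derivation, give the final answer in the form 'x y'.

d=443: √d = [21; 21,42] (ℓ=2, even), read p_1/q_1
i=0: a=21 ⇒ p=21, q=1
i=1: a=21 ⇒ p=442, q=21
(x₁, y₁) = (442, 21);  442² − 443·21² = 1 ✓

442 21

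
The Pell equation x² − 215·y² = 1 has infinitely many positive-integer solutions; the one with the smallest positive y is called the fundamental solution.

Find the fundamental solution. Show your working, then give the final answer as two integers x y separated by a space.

[14; 1,1,1,28] for √215; ℓ=4 ⇒ convergent index 3
step 0: (14, 1)  from 14·(1,0) + (0,1)
step 1: (15, 1)  from 1·(14,1) + (1,0)
step 2: (29, 2)  from 1·(15,1) + (14,1)
step 3: (44, 3)  from 1·(29,2) + (15,1)
→ (44, 3).  Check: 44²=1936, 215·3²=1935, difference 1.

44 3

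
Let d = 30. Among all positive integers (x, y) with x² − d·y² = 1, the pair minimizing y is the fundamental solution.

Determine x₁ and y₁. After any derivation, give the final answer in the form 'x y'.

11 2

√30 = [5; 2,10, …], period ℓ=2 (even) → k=1
i=0: a=5 ⇒ p=5, q=1
i=1: a=2 ⇒ p=11, q=2
(x₁, y₁) = (11, 2);  11² − 30·2² = 1 ✓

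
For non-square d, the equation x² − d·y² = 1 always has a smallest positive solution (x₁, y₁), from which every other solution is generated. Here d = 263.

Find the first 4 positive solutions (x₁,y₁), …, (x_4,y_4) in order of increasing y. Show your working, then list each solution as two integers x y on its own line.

139128 8579
38713200767 2387158224
10772180392483224 664241098768765
2997423827252098776577 184829071176614315616

[16; 4,1,1,1,1,15,1,1,1,1,4,32] for √263; ℓ=12 ⇒ convergent index 11
k=0  a_k=16  p_k/q_k = 16/1
k=1  a_k=4  p_k/q_k = 65/4
…
k=3  a_k=1  p_k/q_k = 146/9
…
k=5  a_k=1  p_k/q_k = 373/23
…
k=7  a_k=1  p_k/q_k = 6195/382
…
k=10  a_k=1  p_k/q_k = 30229/1864
k=11  a_k=4  p_k/q_k = 139128/8579
→ (139128, 8579).  Check: 139128²=19356600384, 263·8579²=19356600383, difference 1.
n=2: (139128,8579)∘(139128,8579) = (139128·139128+263·8579·8579, 139128·8579+8579·139128) = (38713200767,2387158224)
n=3: (38713200767,2387158224)∘(139128,8579) = (139128·38713200767+263·8579·2387158224, 139128·2387158224+8579·38713200767) = (10772180392483224,664241098768765)
n=4: (10772180392483224,664241098768765)∘(139128,8579) = (139128·10772180392483224+263·8579·664241098768765, 139128·664241098768765+8579·10772180392483224) = (2997423827252098776577,184829071176614315616)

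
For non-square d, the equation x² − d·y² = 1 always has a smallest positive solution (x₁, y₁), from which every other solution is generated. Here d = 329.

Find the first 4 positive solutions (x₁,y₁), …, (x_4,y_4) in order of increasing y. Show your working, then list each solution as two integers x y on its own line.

2376415 131016
11294696504449 622696775280
53681772387237964255 2959571914453911384
255140338255224918953587201 14066342182173360946441440

d=329: √d = [18; 7,4,2,1,1,4,1,1,2,4,7,36] (ℓ=12, even), read p_11/q_11
a_0=18:  p_0=18·1+0=18,  q_0=18·0+1=1
…
a_2=4:  p_2=4·127+18=526,  q_2=4·7+1=29
a_3=2:  p_3=2·526+127=1179,  q_3=2·29+7=65
…
a_8=1:  p_8=1·16125+13241=29366,  q_8=1·889+730=1619
…
a_10=4:  p_10=4·74857+29366=328794,  q_10=4·4127+1619=18127
a_11=7:  p_11=7·328794+74857=2376415,  q_11=7·18127+4127=131016
(x₁, y₁) = (2376415, 131016);  2376415² − 329·131016² = 1 ✓
(x_2, y_2) = (2376415·2376415 + 329·131016·131016, 2376415·131016 + 131016·2376415) = (11294696504449, 622696775280)
(x_3, y_3) = (2376415·11294696504449 + 329·131016·622696775280, 2376415·622696775280 + 131016·11294696504449) = (53681772387237964255, 2959571914453911384)
(x_4, y_4) = (2376415·53681772387237964255 + 329·131016·2959571914453911384, 2376415·2959571914453911384 + 131016·53681772387237964255) = (255140338255224918953587201, 14066342182173360946441440)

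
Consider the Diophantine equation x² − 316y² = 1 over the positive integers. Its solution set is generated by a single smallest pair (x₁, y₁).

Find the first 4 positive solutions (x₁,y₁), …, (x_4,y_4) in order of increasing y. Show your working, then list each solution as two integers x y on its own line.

√316 = [17; 1,3,2,8,2,3,1,34, …], period ℓ=8 (even) → k=7
a_0=17:  p_0=17·1+0=17,  q_0=17·0+1=1
a_1=1:  p_1=1·17+1=18,  q_1=1·1+0=1
a_2=3:  p_2=3·18+17=71,  q_2=3·1+1=4
…
a_4=8:  p_4=8·160+71=1351,  q_4=8·9+4=76
a_5=2:  p_5=2·1351+160=2862,  q_5=2·76+9=161
a_6=3:  p_6=3·2862+1351=9937,  q_6=3·161+76=559
a_7=1:  p_7=1·9937+2862=12799,  q_7=1·559+161=720
(x₁, y₁) = (12799, 720);  12799² − 316·720² = 1 ✓
(x_2, y_2) = (12799·12799 + 316·720·720, 12799·720 + 720·12799) = (327628801, 18430560)
(x_3, y_3) = (12799·327628801 + 316·720·18430560, 12799·18430560 + 720·327628801) = (8386642035199, 471785474160)
(x_4, y_4) = (12799·8386642035199 + 316·720·471785474160, 12799·471785474160 + 720·8386642035199) = (214681262489395201, 12076764549117120)

12799 720
327628801 18430560
8386642035199 471785474160
214681262489395201 12076764549117120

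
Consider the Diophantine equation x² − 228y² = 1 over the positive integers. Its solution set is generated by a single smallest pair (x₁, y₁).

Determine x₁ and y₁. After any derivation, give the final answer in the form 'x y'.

151 10

[15; 10,30] for √228; ℓ=2 ⇒ convergent index 1
i=0: a=15 ⇒ p=15, q=1
i=1: a=10 ⇒ p=151, q=10
fundamental: x₁=151, y₁=10  (since 22801 − 228·100 = 1)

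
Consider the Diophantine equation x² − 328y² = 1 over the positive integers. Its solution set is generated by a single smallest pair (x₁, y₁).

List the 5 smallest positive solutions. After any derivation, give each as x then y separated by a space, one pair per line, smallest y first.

163 9
53137 2934
17322499 956475
5647081537 311807916
1840931258563 101648424141

√328 → a₀=18, period (9,36); ℓ=2 even so k=1
step 0: (18, 1)  from 18·(1,0) + (0,1)
step 1: (163, 9)  from 9·(18,1) + (1,0)
→ (163, 9).  Check: 163²=26569, 328·9²=26568, difference 1.
n=2: (163,9)∘(163,9) = (163·163+328·9·9, 163·9+9·163) = (53137,2934)
n=3: (53137,2934)∘(163,9) = (163·53137+328·9·2934, 163·2934+9·53137) = (17322499,956475)
n=4: (17322499,956475)∘(163,9) = (163·17322499+328·9·956475, 163·956475+9·17322499) = (5647081537,311807916)
n=5: (5647081537,311807916)∘(163,9) = (163·5647081537+328·9·311807916, 163·311807916+9·5647081537) = (1840931258563,101648424141)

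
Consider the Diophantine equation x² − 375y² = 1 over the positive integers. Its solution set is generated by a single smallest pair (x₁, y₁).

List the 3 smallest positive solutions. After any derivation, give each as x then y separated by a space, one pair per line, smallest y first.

15124 781
457470751 23623688
13837575261124 714569313843

[19; 2,1,2,1,5,1,2,1,2,38] for √375; ℓ=10 ⇒ convergent index 9
i=0: a=19 ⇒ p=19, q=1
…
i=2: a=1 ⇒ p=58, q=3
i=3: a=2 ⇒ p=155, q=8
i=4: a=1 ⇒ p=213, q=11
i=5: a=5 ⇒ p=1220, q=63
…
i=7: a=2 ⇒ p=4086, q=211
i=8: a=1 ⇒ p=5519, q=285
i=9: a=2 ⇒ p=15124, q=781
fundamental: x₁=15124, y₁=781  (since 228735376 − 375·609961 = 1)
(15124+781√375)^2 = 457470751 + 23623688√375
(15124+781√375)^3 = 13837575261124 + 714569313843√375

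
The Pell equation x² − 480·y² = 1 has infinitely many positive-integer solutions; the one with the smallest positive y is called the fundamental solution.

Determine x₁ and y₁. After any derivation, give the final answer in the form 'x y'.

241 11

[21; 1,9,1,42] for √480; ℓ=4 ⇒ convergent index 3
k=0  a_k=21  p_k/q_k = 21/1
k=1  a_k=1  p_k/q_k = 22/1
k=2  a_k=9  p_k/q_k = 219/10
k=3  a_k=1  p_k/q_k = 241/11
fundamental: x₁=241, y₁=11  (since 58081 − 480·121 = 1)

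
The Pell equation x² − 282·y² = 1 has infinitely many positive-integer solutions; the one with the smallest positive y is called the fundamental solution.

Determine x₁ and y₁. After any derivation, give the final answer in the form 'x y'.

2351 140

√282 = [16; 1,3,1,4,1,3,1,32, …], period ℓ=8 (even) → k=7
a_0=16:  p_0=16·1+0=16,  q_0=16·0+1=1
a_1=1:  p_1=1·16+1=17,  q_1=1·1+0=1
a_2=3:  p_2=3·17+16=67,  q_2=3·1+1=4
…
a_4=4:  p_4=4·84+67=403,  q_4=4·5+4=24
a_5=1:  p_5=1·403+84=487,  q_5=1·24+5=29
a_6=3:  p_6=3·487+403=1864,  q_6=3·29+24=111
a_7=1:  p_7=1·1864+487=2351,  q_7=1·111+29=140
fundamental: x₁=2351, y₁=140  (since 5527201 − 282·19600 = 1)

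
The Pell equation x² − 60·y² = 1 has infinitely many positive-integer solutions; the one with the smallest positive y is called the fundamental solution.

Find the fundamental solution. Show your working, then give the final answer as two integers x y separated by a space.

d=60: √d = [7; 1,2,1,14] (ℓ=4, even), read p_3/q_3
k=0  a_k=7  p_k/q_k = 7/1
k=1  a_k=1  p_k/q_k = 8/1
k=2  a_k=2  p_k/q_k = 23/3
k=3  a_k=1  p_k/q_k = 31/4
(x₁, y₁) = (31, 4);  31² − 60·4² = 1 ✓

31 4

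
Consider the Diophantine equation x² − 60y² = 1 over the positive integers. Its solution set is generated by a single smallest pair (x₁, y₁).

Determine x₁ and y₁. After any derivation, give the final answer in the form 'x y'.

31 4

√60 → a₀=7, period (1,2,1,14); ℓ=4 even so k=3
step 0: (7, 1)  from 7·(1,0) + (0,1)
step 1: (8, 1)  from 1·(7,1) + (1,0)
step 2: (23, 3)  from 2·(8,1) + (7,1)
step 3: (31, 4)  from 1·(23,3) + (8,1)
→ (31, 4).  Check: 31²=961, 60·4²=960, difference 1.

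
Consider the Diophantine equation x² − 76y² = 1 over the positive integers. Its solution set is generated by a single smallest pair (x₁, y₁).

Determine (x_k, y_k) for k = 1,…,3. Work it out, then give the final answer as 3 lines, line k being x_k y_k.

57799 6630
6681448801 766414740
772362118440199 88596011107890

√76 → a₀=8, period (1,2,1,1,5,4,5,1,1,2,1,16); ℓ=12 even so k=11
k=0  a_k=8  p_k/q_k = 8/1
…
k=3  a_k=1  p_k/q_k = 35/4
…
k=8  a_k=1  p_k/q_k = 8866/1017
…
k=10  a_k=2  p_k/q_k = 41488/4759
k=11  a_k=1  p_k/q_k = 57799/6630
→ (57799, 6630).  Check: 57799²=3340724401, 76·6630²=3340724400, difference 1.
(57799+6630√76)^2 = 6681448801 + 766414740√76
(57799+6630√76)^3 = 772362118440199 + 88596011107890√76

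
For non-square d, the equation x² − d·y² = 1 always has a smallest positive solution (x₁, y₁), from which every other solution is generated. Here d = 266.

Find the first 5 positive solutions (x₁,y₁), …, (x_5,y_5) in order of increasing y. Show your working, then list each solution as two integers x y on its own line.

√266 = [16; 3,4,3,32, …], period ℓ=4 (even) → k=3
step 0: (16, 1)  from 16·(1,0) + (0,1)
step 1: (49, 3)  from 3·(16,1) + (1,0)
step 2: (212, 13)  from 4·(49,3) + (16,1)
step 3: (685, 42)  from 3·(212,13) + (49,3)
(x₁, y₁) = (685, 42);  685² − 266·42² = 1 ✓
n=2: (685,42)∘(685,42) = (685·685+266·42·42, 685·42+42·685) = (938449,57540)
n=3: (938449,57540)∘(685,42) = (685·938449+266·42·57540, 685·57540+42·938449) = (1285674445,78829758)
n=4: (1285674445,78829758)∘(685,42) = (685·1285674445+266·42·78829758, 685·78829758+42·1285674445) = (1761373051201,107996710920)
n=5: (1761373051201,107996710920)∘(685,42) = (685·1761373051201+266·42·107996710920, 685·107996710920+42·1761373051201) = (2413079794470925,147955415130642)

685 42
938449 57540
1285674445 78829758
1761373051201 107996710920
2413079794470925 147955415130642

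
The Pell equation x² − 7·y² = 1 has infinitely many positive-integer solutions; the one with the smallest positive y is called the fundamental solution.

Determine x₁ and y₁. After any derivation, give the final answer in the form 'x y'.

8 3

d=7: √d = [2; 1,1,1,4] (ℓ=4, even), read p_3/q_3
i=0: a=2 ⇒ p=2, q=1
i=1: a=1 ⇒ p=3, q=1
i=2: a=1 ⇒ p=5, q=2
i=3: a=1 ⇒ p=8, q=3
→ (8, 3).  Check: 8²=64, 7·3²=63, difference 1.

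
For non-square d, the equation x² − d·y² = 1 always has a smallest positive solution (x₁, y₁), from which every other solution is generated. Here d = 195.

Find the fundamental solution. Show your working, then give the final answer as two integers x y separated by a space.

√195 = [13; 1,26, …], period ℓ=2 (even) → k=1
a_0=13:  p_0=13·1+0=13,  q_0=13·0+1=1
a_1=1:  p_1=1·13+1=14,  q_1=1·1+0=1
→ (14, 1).  Check: 14²=196, 195·1²=195, difference 1.

14 1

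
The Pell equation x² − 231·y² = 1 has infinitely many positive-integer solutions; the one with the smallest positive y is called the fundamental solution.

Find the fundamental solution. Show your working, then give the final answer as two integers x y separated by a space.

[15; 5,30] for √231; ℓ=2 ⇒ convergent index 1
a_0=15:  p_0=15·1+0=15,  q_0=15·0+1=1
a_1=5:  p_1=5·15+1=76,  q_1=5·1+0=5
(x₁, y₁) = (76, 5);  76² − 231·5² = 1 ✓

76 5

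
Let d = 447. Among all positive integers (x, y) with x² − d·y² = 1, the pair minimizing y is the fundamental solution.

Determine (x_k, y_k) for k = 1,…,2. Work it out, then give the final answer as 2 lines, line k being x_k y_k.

148 7
43807 2072

[21; 7,42] for √447; ℓ=2 ⇒ convergent index 1
k=0  a_k=21  p_k/q_k = 21/1
k=1  a_k=7  p_k/q_k = 148/7
fundamental: x₁=148, y₁=7  (since 21904 − 447·49 = 1)
n=2: (148,7)∘(148,7) = (148·148+447·7·7, 148·7+7·148) = (43807,2072)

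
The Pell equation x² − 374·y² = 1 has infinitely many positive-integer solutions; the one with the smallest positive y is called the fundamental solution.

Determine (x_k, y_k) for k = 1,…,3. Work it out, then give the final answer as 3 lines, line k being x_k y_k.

d=374: √d = [19; 2,1,18,1,2,38] (ℓ=6, even), read p_5/q_5
i=0: a=19 ⇒ p=19, q=1
…
i=2: a=1 ⇒ p=58, q=3
i=3: a=18 ⇒ p=1083, q=56
i=4: a=1 ⇒ p=1141, q=59
i=5: a=2 ⇒ p=3365, q=174
(x₁, y₁) = (3365, 174);  3365² − 374·174² = 1 ✓
n=2: (3365,174)∘(3365,174) = (3365·3365+374·174·174, 3365·174+174·3365) = (22646449,1171020)
n=3: (22646449,1171020)∘(3365,174) = (3365·22646449+374·174·1171020, 3365·1171020+174·22646449) = (152410598405,7880964426)

3365 174
22646449 1171020
152410598405 7880964426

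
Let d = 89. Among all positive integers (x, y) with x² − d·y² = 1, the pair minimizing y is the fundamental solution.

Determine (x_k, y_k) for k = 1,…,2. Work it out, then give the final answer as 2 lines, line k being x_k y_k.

500001 53000
500002000001 53000106000

[9; 2,3,3,2,18] for √89; ℓ=5 ⇒ convergent index 9
k=0  a_k=9  p_k/q_k = 9/1
k=1  a_k=2  p_k/q_k = 19/2
k=2  a_k=3  p_k/q_k = 66/7
…
k=4  a_k=2  p_k/q_k = 500/53
k=5  a_k=18  p_k/q_k = 9217/977
…
k=8  a_k=3  p_k/q_k = 216991/23001
k=9  a_k=2  p_k/q_k = 500001/53000
→ (500001, 53000).  Check: 500001²=250001000001, 89·53000²=250001000000, difference 1.
(x_2, y_2) = (500001·500001 + 89·53000·53000, 500001·53000 + 53000·500001) = (500002000001, 53000106000)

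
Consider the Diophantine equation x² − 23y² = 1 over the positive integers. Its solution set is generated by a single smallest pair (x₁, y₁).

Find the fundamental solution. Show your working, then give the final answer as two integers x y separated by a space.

d=23: √d = [4; 1,3,1,8] (ℓ=4, even), read p_3/q_3
k=0  a_k=4  p_k/q_k = 4/1
…
k=2  a_k=3  p_k/q_k = 19/4
k=3  a_k=1  p_k/q_k = 24/5
(x₁, y₁) = (24, 5);  24² − 23·5² = 1 ✓

24 5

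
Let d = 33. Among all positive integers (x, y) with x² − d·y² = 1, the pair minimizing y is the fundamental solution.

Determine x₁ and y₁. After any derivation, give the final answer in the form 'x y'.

23 4

√33 = [5; 1,2,1,10, …], period ℓ=4 (even) → k=3
i=0: a=5 ⇒ p=5, q=1
…
i=2: a=2 ⇒ p=17, q=3
i=3: a=1 ⇒ p=23, q=4
→ (23, 4).  Check: 23²=529, 33·4²=528, difference 1.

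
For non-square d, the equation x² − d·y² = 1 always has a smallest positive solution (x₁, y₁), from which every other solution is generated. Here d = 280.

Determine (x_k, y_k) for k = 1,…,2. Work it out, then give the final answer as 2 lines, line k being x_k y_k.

251 15
126001 7530

[16; 1,2,1,2,1,32] for √280; ℓ=6 ⇒ convergent index 5
a_0=16:  p_0=16·1+0=16,  q_0=16·0+1=1
…
a_2=2:  p_2=2·17+16=50,  q_2=2·1+1=3
a_3=1:  p_3=1·50+17=67,  q_3=1·3+1=4
a_4=2:  p_4=2·67+50=184,  q_4=2·4+3=11
a_5=1:  p_5=1·184+67=251,  q_5=1·11+4=15
→ (251, 15).  Check: 251²=63001, 280·15²=63000, difference 1.
n=2: (251,15)∘(251,15) = (251·251+280·15·15, 251·15+15·251) = (126001,7530)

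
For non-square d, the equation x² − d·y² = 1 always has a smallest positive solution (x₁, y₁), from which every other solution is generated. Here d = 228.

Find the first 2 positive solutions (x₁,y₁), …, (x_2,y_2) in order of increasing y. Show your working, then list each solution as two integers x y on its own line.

√228 = [15; 10,30, …], period ℓ=2 (even) → k=1
i=0: a=15 ⇒ p=15, q=1
i=1: a=10 ⇒ p=151, q=10
→ (151, 10).  Check: 151²=22801, 228·10²=22800, difference 1.
(151+10√228)^2 = 45601 + 3020√228

151 10
45601 3020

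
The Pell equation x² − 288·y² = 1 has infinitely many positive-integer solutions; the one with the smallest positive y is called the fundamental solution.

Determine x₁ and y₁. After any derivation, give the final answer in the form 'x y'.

[16; 1,32] for √288; ℓ=2 ⇒ convergent index 1
a_0=16:  p_0=16·1+0=16,  q_0=16·0+1=1
a_1=1:  p_1=1·16+1=17,  q_1=1·1+0=1
fundamental: x₁=17, y₁=1  (since 289 − 288·1 = 1)

17 1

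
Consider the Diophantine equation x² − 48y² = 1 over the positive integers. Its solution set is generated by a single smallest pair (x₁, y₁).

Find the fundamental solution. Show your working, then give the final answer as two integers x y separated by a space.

[6; 1,12] for √48; ℓ=2 ⇒ convergent index 1
i=0: a=6 ⇒ p=6, q=1
i=1: a=1 ⇒ p=7, q=1
(x₁, y₁) = (7, 1);  7² − 48·1² = 1 ✓

7 1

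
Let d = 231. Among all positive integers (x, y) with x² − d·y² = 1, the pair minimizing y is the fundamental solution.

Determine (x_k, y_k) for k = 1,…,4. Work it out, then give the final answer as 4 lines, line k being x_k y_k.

76 5
11551 760
1755676 115515
266851201 17557520

√231 → a₀=15, period (5,30); ℓ=2 even so k=1
step 0: (15, 1)  from 15·(1,0) + (0,1)
step 1: (76, 5)  from 5·(15,1) + (1,0)
(x₁, y₁) = (76, 5);  76² − 231·5² = 1 ✓
k=2:  x_2 = 76·76+231·5·5 = 11551,  y_2 = 76·5+5·76 = 760
k=3:  x_3 = 76·11551+231·5·760 = 1755676,  y_3 = 76·760+5·11551 = 115515
k=4:  x_4 = 76·1755676+231·5·115515 = 266851201,  y_4 = 76·115515+5·1755676 = 17557520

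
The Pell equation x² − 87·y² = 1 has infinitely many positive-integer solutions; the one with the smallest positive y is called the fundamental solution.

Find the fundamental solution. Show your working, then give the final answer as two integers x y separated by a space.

√87 = [9; 3,18, …], period ℓ=2 (even) → k=1
i=0: a=9 ⇒ p=9, q=1
i=1: a=3 ⇒ p=28, q=3
fundamental: x₁=28, y₁=3  (since 784 − 87·9 = 1)

28 3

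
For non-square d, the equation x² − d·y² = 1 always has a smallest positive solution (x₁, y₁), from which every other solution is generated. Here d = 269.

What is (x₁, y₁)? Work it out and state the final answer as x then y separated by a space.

d=269: √d = [16; 2,2,32] (ℓ=3, odd), read p_5/q_5
i=0: a=16 ⇒ p=16, q=1
…
i=4: a=2 ⇒ p=5396, q=329
i=5: a=2 ⇒ p=13449, q=820
(x₁, y₁) = (13449, 820);  13449² − 269·820² = 1 ✓

13449 820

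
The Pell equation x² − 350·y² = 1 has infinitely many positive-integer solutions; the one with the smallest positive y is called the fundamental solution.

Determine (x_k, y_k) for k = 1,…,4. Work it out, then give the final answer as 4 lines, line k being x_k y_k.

d=350: √d = [18; 1,2,2,2,1,36] (ℓ=6, even), read p_5/q_5
step 0: (18, 1)  from 18·(1,0) + (0,1)
step 1: (19, 1)  from 1·(18,1) + (1,0)
…
step 3: (131, 7)  from 2·(56,3) + (19,1)
step 4: (318, 17)  from 2·(131,7) + (56,3)
step 5: (449, 24)  from 1·(318,17) + (131,7)
fundamental: x₁=449, y₁=24  (since 201601 − 350·576 = 1)
n=2: (449,24)∘(449,24) = (449·449+350·24·24, 449·24+24·449) = (403201,21552)
n=3: (403201,21552)∘(449,24) = (449·403201+350·24·21552, 449·21552+24·403201) = (362074049,19353672)
n=4: (362074049,19353672)∘(449,24) = (449·362074049+350·24·19353672, 449·19353672+24·362074049) = (325142092801,17379575904)

449 24
403201 21552
362074049 19353672
325142092801 17379575904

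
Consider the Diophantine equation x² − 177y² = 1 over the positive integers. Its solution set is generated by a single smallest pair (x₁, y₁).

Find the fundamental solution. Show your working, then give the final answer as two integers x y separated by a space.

62423 4692

√177 = [13; 3,3,2,8,2,3,3,26, …], period ℓ=8 (even) → k=7
k=0  a_k=13  p_k/q_k = 13/1
…
k=2  a_k=3  p_k/q_k = 133/10
…
k=4  a_k=8  p_k/q_k = 2581/194
k=5  a_k=2  p_k/q_k = 5468/411
k=6  a_k=3  p_k/q_k = 18985/1427
k=7  a_k=3  p_k/q_k = 62423/4692
(x₁, y₁) = (62423, 4692);  62423² − 177·4692² = 1 ✓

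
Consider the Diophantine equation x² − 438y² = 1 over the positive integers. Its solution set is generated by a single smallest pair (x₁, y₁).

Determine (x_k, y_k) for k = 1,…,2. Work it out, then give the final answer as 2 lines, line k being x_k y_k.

d=438: √d = [20; 1,12,1,40] (ℓ=4, even), read p_3/q_3
i=0: a=20 ⇒ p=20, q=1
i=1: a=1 ⇒ p=21, q=1
i=2: a=12 ⇒ p=272, q=13
i=3: a=1 ⇒ p=293, q=14
fundamental: x₁=293, y₁=14  (since 85849 − 438·196 = 1)
k=2:  x_2 = 293·293+438·14·14 = 171697,  y_2 = 293·14+14·293 = 8204

293 14
171697 8204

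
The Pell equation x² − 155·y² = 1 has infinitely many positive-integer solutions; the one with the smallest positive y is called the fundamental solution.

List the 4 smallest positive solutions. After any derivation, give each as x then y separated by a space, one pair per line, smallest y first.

d=155: √d = [12; 2,4,2,24] (ℓ=4, even), read p_3/q_3
step 0: (12, 1)  from 12·(1,0) + (0,1)
step 1: (25, 2)  from 2·(12,1) + (1,0)
step 2: (112, 9)  from 4·(25,2) + (12,1)
step 3: (249, 20)  from 2·(112,9) + (25,2)
(x₁, y₁) = (249, 20);  249² − 155·20² = 1 ✓
k=2:  x_2 = 249·249+155·20·20 = 124001,  y_2 = 249·20+20·249 = 9960
k=3:  x_3 = 249·124001+155·20·9960 = 61752249,  y_3 = 249·9960+20·124001 = 4960060
k=4:  x_4 = 249·61752249+155·20·4960060 = 30752496001,  y_4 = 249·4960060+20·61752249 = 2470099920

249 20
124001 9960
61752249 4960060
30752496001 2470099920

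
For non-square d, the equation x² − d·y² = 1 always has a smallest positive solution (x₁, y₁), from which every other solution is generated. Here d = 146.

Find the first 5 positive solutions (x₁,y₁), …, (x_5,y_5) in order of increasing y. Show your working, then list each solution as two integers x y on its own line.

d=146: √d = [12; 12,24] (ℓ=2, even), read p_1/q_1
k=0  a_k=12  p_k/q_k = 12/1
k=1  a_k=12  p_k/q_k = 145/12
fundamental: x₁=145, y₁=12  (since 21025 − 146·144 = 1)
(145+12√146)^2 = 42049 + 3480√146
(145+12√146)^3 = 12194065 + 1009188√146
(145+12√146)^4 = 3536236801 + 292661040√146
(145+12√146)^5 = 1025496478225 + 84870692412√146

145 12
42049 3480
12194065 1009188
3536236801 292661040
1025496478225 84870692412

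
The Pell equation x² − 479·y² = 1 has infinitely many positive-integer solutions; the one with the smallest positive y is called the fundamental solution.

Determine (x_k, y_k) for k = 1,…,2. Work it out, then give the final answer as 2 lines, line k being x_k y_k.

2989440 136591
17873503027199 816661198080

d=479: √d = [21; 1,7,1,3,2,21,2,3,1,7,1,42] (ℓ=12, even), read p_11/q_11
step 0: (21, 1)  from 21·(1,0) + (0,1)
step 1: (22, 1)  from 1·(21,1) + (1,0)
…
step 10: (2648849, 121029)  from 7·(340591,15562) + (264712,12095)
step 11: (2989440, 136591)  from 1·(2648849,121029) + (340591,15562)
(x₁, y₁) = (2989440, 136591);  2989440² − 479·136591² = 1 ✓
n=2: (2989440,136591)∘(2989440,136591) = (2989440·2989440+479·136591·136591, 2989440·136591+136591·2989440) = (17873503027199,816661198080)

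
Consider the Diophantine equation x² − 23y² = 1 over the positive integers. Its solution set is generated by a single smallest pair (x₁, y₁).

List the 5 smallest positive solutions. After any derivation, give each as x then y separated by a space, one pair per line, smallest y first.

24 5
1151 240
55224 11515
2649601 552480
127125624 26507525

√23 = [4; 1,3,1,8, …], period ℓ=4 (even) → k=3
a_0=4:  p_0=4·1+0=4,  q_0=4·0+1=1
…
a_2=3:  p_2=3·5+4=19,  q_2=3·1+1=4
a_3=1:  p_3=1·19+5=24,  q_3=1·4+1=5
→ (24, 5).  Check: 24²=576, 23·5²=575, difference 1.
k=2:  x_2 = 24·24+23·5·5 = 1151,  y_2 = 24·5+5·24 = 240
k=3:  x_3 = 24·1151+23·5·240 = 55224,  y_3 = 24·240+5·1151 = 11515
k=4:  x_4 = 24·55224+23·5·11515 = 2649601,  y_4 = 24·11515+5·55224 = 552480
k=5:  x_5 = 24·2649601+23·5·552480 = 127125624,  y_5 = 24·552480+5·2649601 = 26507525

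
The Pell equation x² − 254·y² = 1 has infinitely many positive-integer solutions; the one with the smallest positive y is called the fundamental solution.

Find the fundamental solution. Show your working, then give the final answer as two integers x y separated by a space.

255 16

d=254: √d = [15; 1,14,1,30] (ℓ=4, even), read p_3/q_3
a_0=15:  p_0=15·1+0=15,  q_0=15·0+1=1
a_1=1:  p_1=1·15+1=16,  q_1=1·1+0=1
a_2=14:  p_2=14·16+15=239,  q_2=14·1+1=15
a_3=1:  p_3=1·239+16=255,  q_3=1·15+1=16
(x₁, y₁) = (255, 16);  255² − 254·16² = 1 ✓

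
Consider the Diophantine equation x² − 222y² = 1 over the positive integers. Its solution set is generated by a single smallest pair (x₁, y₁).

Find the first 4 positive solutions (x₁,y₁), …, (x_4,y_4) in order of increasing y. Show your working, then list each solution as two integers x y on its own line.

d=222: √d = [14; 1,8,1,28] (ℓ=4, even), read p_3/q_3
i=0: a=14 ⇒ p=14, q=1
…
i=2: a=8 ⇒ p=134, q=9
i=3: a=1 ⇒ p=149, q=10
→ (149, 10).  Check: 149²=22201, 222·10²=22200, difference 1.
(149+10√222)^2 = 44401 + 2980√222
(149+10√222)^3 = 13231349 + 888030√222
(149+10√222)^4 = 3942897601 + 264629960√222

149 10
44401 2980
13231349 888030
3942897601 264629960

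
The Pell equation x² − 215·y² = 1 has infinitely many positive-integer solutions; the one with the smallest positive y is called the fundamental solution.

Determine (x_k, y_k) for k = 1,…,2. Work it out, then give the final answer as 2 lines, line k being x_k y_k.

√215 = [14; 1,1,1,28, …], period ℓ=4 (even) → k=3
k=0  a_k=14  p_k/q_k = 14/1
k=1  a_k=1  p_k/q_k = 15/1
k=2  a_k=1  p_k/q_k = 29/2
k=3  a_k=1  p_k/q_k = 44/3
(x₁, y₁) = (44, 3);  44² − 215·3² = 1 ✓
k=2:  x_2 = 44·44+215·3·3 = 3871,  y_2 = 44·3+3·44 = 264

44 3
3871 264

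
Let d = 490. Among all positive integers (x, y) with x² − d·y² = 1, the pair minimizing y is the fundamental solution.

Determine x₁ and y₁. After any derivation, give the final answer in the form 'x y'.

d=490: √d = [22; 7,2,1,4,4,4,1,2,7,44] (ℓ=10, even), read p_9/q_9
step 0: (22, 1)  from 22·(1,0) + (0,1)
step 1: (155, 7)  from 7·(22,1) + (1,0)
step 2: (332, 15)  from 2·(155,7) + (22,1)
…
step 5: (9607, 434)  from 4·(2280,103) + (487,22)
step 6: (40708, 1839)  from 4·(9607,434) + (2280,103)
step 7: (50315, 2273)  from 1·(40708,1839) + (9607,434)
step 8: (141338, 6385)  from 2·(50315,2273) + (40708,1839)
step 9: (1039681, 46968)  from 7·(141338,6385) + (50315,2273)
→ (1039681, 46968).  Check: 1039681²=1080936581761, 490·46968²=1080936581760, difference 1.

1039681 46968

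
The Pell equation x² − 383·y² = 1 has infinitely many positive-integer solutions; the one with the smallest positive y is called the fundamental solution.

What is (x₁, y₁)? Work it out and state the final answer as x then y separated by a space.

18768 959

d=383: √d = [19; 1,1,3,19,3,1,1,38] (ℓ=8, even), read p_7/q_7
k=0  a_k=19  p_k/q_k = 19/1
k=1  a_k=1  p_k/q_k = 20/1
k=2  a_k=1  p_k/q_k = 39/2
k=3  a_k=3  p_k/q_k = 137/7
…
k=5  a_k=3  p_k/q_k = 8063/412
k=6  a_k=1  p_k/q_k = 10705/547
k=7  a_k=1  p_k/q_k = 18768/959
(x₁, y₁) = (18768, 959);  18768² − 383·959² = 1 ✓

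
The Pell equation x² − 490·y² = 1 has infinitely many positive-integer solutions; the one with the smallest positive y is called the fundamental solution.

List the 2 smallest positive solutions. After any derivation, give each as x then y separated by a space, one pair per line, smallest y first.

[22; 7,2,1,4,4,4,1,2,7,44] for √490; ℓ=10 ⇒ convergent index 9
i=0: a=22 ⇒ p=22, q=1
…
i=3: a=1 ⇒ p=487, q=22
…
i=8: a=2 ⇒ p=141338, q=6385
i=9: a=7 ⇒ p=1039681, q=46968
(x₁, y₁) = (1039681, 46968);  1039681² − 490·46968² = 1 ✓
k=2:  x_2 = 1039681·1039681+490·46968·46968 = 2161873163521,  y_2 = 1039681·46968+46968·1039681 = 97663474416

1039681 46968
2161873163521 97663474416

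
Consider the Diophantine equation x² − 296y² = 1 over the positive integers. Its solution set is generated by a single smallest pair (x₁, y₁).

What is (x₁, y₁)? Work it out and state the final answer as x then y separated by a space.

d=296: √d = [17; 4,1,7,1,4,34] (ℓ=6, even), read p_5/q_5
step 0: (17, 1)  from 17·(1,0) + (0,1)
…
step 4: (757, 44)  from 1·(671,39) + (86,5)
step 5: (3699, 215)  from 4·(757,44) + (671,39)
→ (3699, 215).  Check: 3699²=13682601, 296·215²=13682600, difference 1.

3699 215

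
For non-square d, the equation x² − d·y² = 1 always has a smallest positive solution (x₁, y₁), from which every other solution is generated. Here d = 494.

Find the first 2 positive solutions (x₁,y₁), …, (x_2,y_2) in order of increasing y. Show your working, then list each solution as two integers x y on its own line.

√494 → a₀=22, period (4,2,2,1,2,1,2,2,4,44); ℓ=10 even so k=9
i=0: a=22 ⇒ p=22, q=1
…
i=4: a=1 ⇒ p=689, q=31
…
i=8: a=2 ⇒ p=16514, q=743
i=9: a=4 ⇒ p=73035, q=3286
→ (73035, 3286).  Check: 73035²=5334111225, 494·3286²=5334111224, difference 1.
k=2:  x_2 = 73035·73035+494·3286·3286 = 10668222449,  y_2 = 73035·3286+3286·73035 = 479986020

73035 3286
10668222449 479986020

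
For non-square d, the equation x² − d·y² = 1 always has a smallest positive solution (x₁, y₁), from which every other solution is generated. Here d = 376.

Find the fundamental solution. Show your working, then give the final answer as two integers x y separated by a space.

2143295 110532

d=376: √d = [19; 2,1,1,3,1,…,1,2,38] (ℓ=16, even), read p_15/q_15
step 0: (19, 1)  from 19·(1,0) + (0,1)
step 1: (39, 2)  from 2·(19,1) + (1,0)
step 2: (58, 3)  from 1·(39,2) + (19,1)
…
step 4: (349, 18)  from 3·(97,5) + (58,3)
step 5: (446, 23)  from 1·(349,18) + (97,5)
…
step 7: (2928, 151)  from 2·(1241,64) + (446,23)
…
step 9: (28834, 1487)  from 2·(12953,668) + (2928,151)
step 10: (70621, 3642)  from 2·(28834,1487) + (12953,668)
step 11: (99455, 5129)  from 1·(70621,3642) + (28834,1487)
…
step 14: (837427, 43187)  from 1·(468441,24158) + (368986,19029)
step 15: (2143295, 110532)  from 2·(837427,43187) + (468441,24158)
fundamental: x₁=2143295, y₁=110532  (since 4593713457025 − 376·12217323024 = 1)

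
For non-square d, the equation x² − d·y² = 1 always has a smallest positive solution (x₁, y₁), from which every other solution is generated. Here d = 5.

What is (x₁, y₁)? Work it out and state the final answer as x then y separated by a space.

[2; 4] for √5; ℓ=1 ⇒ convergent index 1
step 0: (2, 1)  from 2·(1,0) + (0,1)
step 1: (9, 4)  from 4·(2,1) + (1,0)
fundamental: x₁=9, y₁=4  (since 81 − 5·16 = 1)

9 4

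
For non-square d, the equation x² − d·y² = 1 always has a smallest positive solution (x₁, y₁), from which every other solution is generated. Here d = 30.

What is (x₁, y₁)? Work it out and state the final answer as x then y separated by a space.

11 2

√30 = [5; 2,10, …], period ℓ=2 (even) → k=1
step 0: (5, 1)  from 5·(1,0) + (0,1)
step 1: (11, 2)  from 2·(5,1) + (1,0)
→ (11, 2).  Check: 11²=121, 30·2²=120, difference 1.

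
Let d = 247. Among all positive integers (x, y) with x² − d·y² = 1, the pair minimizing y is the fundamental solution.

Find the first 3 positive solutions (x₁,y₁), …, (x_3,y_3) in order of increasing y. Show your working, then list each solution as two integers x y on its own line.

[15; 1,2,1,1,9,1,9,1,1,2,1,30] for √247; ℓ=12 ⇒ convergent index 11
k=0  a_k=15  p_k/q_k = 15/1
…
k=3  a_k=1  p_k/q_k = 63/4
k=4  a_k=1  p_k/q_k = 110/7
…
k=10  a_k=2  p_k/q_k = 61089/3887
k=11  a_k=1  p_k/q_k = 85292/5427
fundamental: x₁=85292, y₁=5427  (since 7274725264 − 247·29452329 = 1)
k=2:  x_2 = 85292·85292+247·5427·5427 = 14549450527,  y_2 = 85292·5427+5427·85292 = 925759368
k=3:  x_3 = 85292·14549450527+247·5427·925759368 = 2481903468612476,  y_3 = 85292·925759368+5427·14549450527 = 157919736025485

85292 5427
14549450527 925759368
2481903468612476 157919736025485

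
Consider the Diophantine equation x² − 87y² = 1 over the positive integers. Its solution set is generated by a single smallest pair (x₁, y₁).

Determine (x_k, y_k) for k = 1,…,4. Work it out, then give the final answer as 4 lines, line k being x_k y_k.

√87 → a₀=9, period (3,18); ℓ=2 even so k=1
a_0=9:  p_0=9·1+0=9,  q_0=9·0+1=1
a_1=3:  p_1=3·9+1=28,  q_1=3·1+0=3
(x₁, y₁) = (28, 3);  28² − 87·3² = 1 ✓
(x_2, y_2) = (28·28 + 87·3·3, 28·3 + 3·28) = (1567, 168)
(x_3, y_3) = (28·1567 + 87·3·168, 28·168 + 3·1567) = (87724, 9405)
(x_4, y_4) = (28·87724 + 87·3·9405, 28·9405 + 3·87724) = (4910977, 526512)

28 3
1567 168
87724 9405
4910977 526512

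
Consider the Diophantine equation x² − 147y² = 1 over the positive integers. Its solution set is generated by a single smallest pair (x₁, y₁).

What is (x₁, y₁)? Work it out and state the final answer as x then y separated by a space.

√147 → a₀=12, period (8,24); ℓ=2 even so k=1
step 0: (12, 1)  from 12·(1,0) + (0,1)
step 1: (97, 8)  from 8·(12,1) + (1,0)
(x₁, y₁) = (97, 8);  97² − 147·8² = 1 ✓

97 8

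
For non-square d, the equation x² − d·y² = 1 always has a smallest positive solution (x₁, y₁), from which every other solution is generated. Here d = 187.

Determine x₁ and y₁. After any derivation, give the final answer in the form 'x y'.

d=187: √d = [13; 1,2,13,2,1,26] (ℓ=6, even), read p_5/q_5
i=0: a=13 ⇒ p=13, q=1
i=1: a=1 ⇒ p=14, q=1
…
i=4: a=2 ⇒ p=1135, q=83
i=5: a=1 ⇒ p=1682, q=123
fundamental: x₁=1682, y₁=123  (since 2829124 − 187·15129 = 1)

1682 123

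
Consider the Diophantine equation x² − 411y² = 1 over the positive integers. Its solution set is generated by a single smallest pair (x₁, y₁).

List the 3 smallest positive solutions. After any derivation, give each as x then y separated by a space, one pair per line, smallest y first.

[20; 3,1,1,1,19,1,1,1,3,40] for √411; ℓ=10 ⇒ convergent index 9
step 0: (20, 1)  from 20·(1,0) + (0,1)
…
step 2: (81, 4)  from 1·(61,3) + (20,1)
step 3: (142, 7)  from 1·(81,4) + (61,3)
step 4: (223, 11)  from 1·(142,7) + (81,4)
step 5: (4379, 216)  from 19·(223,11) + (142,7)
step 6: (4602, 227)  from 1·(4379,216) + (223,11)
…
step 8: (13583, 670)  from 1·(8981,443) + (4602,227)
step 9: (49730, 2453)  from 3·(13583,670) + (8981,443)
→ (49730, 2453).  Check: 49730²=2473072900, 411·2453²=2473072899, difference 1.
(x_2, y_2) = (49730·49730 + 411·2453·2453, 49730·2453 + 2453·49730) = (4946145799, 243975380)
(x_3, y_3) = (49730·4946145799 + 411·2453·243975380, 49730·243975380 + 2453·4946145799) = (491943661118810, 24265791292347)

49730 2453
4946145799 243975380
491943661118810 24265791292347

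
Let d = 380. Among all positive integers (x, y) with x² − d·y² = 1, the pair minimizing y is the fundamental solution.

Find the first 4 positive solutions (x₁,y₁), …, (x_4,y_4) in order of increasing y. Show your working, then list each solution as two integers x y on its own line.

39 2
3041 156
237159 12166
18495361 948792

[19; 2,38] for √380; ℓ=2 ⇒ convergent index 1
k=0  a_k=19  p_k/q_k = 19/1
k=1  a_k=2  p_k/q_k = 39/2
→ (39, 2).  Check: 39²=1521, 380·2²=1520, difference 1.
(x_2, y_2) = (39·39 + 380·2·2, 39·2 + 2·39) = (3041, 156)
(x_3, y_3) = (39·3041 + 380·2·156, 39·156 + 2·3041) = (237159, 12166)
(x_4, y_4) = (39·237159 + 380·2·12166, 39·12166 + 2·237159) = (18495361, 948792)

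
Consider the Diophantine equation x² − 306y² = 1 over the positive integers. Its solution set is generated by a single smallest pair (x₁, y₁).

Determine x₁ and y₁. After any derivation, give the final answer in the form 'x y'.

35 2

√306 = [17; 2,34, …], period ℓ=2 (even) → k=1
i=0: a=17 ⇒ p=17, q=1
i=1: a=2 ⇒ p=35, q=2
→ (35, 2).  Check: 35²=1225, 306·2²=1224, difference 1.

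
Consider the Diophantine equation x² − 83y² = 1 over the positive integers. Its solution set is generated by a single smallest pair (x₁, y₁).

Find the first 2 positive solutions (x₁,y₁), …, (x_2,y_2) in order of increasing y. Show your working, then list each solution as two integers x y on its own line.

√83 = [9; 9,18, …], period ℓ=2 (even) → k=1
i=0: a=9 ⇒ p=9, q=1
i=1: a=9 ⇒ p=82, q=9
fundamental: x₁=82, y₁=9  (since 6724 − 83·81 = 1)
(x_2, y_2) = (82·82 + 83·9·9, 82·9 + 9·82) = (13447, 1476)

82 9
13447 1476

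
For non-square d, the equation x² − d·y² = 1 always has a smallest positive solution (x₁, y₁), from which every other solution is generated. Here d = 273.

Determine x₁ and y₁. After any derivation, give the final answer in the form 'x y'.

[16; 1,1,10,1,1,32] for √273; ℓ=6 ⇒ convergent index 5
step 0: (16, 1)  from 16·(1,0) + (0,1)
…
step 2: (33, 2)  from 1·(17,1) + (16,1)
…
step 4: (380, 23)  from 1·(347,21) + (33,2)
step 5: (727, 44)  from 1·(380,23) + (347,21)
fundamental: x₁=727, y₁=44  (since 528529 − 273·1936 = 1)

727 44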